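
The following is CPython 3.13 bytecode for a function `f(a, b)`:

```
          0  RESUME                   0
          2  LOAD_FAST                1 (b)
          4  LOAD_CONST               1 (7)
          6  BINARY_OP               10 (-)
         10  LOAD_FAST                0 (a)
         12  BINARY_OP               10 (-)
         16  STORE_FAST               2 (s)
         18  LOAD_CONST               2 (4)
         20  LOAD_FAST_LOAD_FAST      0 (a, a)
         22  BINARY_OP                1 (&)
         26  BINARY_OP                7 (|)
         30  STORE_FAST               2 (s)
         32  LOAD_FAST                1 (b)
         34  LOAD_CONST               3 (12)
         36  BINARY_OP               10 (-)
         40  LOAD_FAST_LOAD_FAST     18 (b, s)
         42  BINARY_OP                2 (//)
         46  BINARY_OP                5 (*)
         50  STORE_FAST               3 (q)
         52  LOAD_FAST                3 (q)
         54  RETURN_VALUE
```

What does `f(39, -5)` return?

17

LOAD_FAST b → push -5. Stack: [-5]
LOAD_CONST → push 7. Stack: [-5, 7]
BINARY_OP - → -5 - 7 = -12. Stack: [-12]
LOAD_FAST a → push 39. Stack: [-12, 39]
BINARY_OP - → -12 - 39 = -51. Stack: [-51]
STORE_FAST s → s=-51. Stack: []
LOAD_CONST → push 4. Stack: [4]
LOAD_FAST_LOAD_FAST a,a → push 39,39. Stack: [4, 39, 39]
BINARY_OP & → 39 & 39 = 39. Stack: [4, 39]
BINARY_OP | → 4 | 39 = 39. Stack: [39]
STORE_FAST s → s=39. Stack: []
LOAD_FAST b → push -5. Stack: [-5]
LOAD_CONST → push 12. Stack: [-5, 12]
BINARY_OP - → -5 - 12 = -17. Stack: [-17]
LOAD_FAST_LOAD_FAST b,s → push -5,39. Stack: [-17, -5, 39]
BINARY_OP // → -5 // 39 = -1. Stack: [-17, -1]
BINARY_OP * → -17 * -1 = 17. Stack: [17]
STORE_FAST q → q=17. Stack: []
LOAD_FAST q → push 17. Stack: [17]
RETURN_VALUE → return 17.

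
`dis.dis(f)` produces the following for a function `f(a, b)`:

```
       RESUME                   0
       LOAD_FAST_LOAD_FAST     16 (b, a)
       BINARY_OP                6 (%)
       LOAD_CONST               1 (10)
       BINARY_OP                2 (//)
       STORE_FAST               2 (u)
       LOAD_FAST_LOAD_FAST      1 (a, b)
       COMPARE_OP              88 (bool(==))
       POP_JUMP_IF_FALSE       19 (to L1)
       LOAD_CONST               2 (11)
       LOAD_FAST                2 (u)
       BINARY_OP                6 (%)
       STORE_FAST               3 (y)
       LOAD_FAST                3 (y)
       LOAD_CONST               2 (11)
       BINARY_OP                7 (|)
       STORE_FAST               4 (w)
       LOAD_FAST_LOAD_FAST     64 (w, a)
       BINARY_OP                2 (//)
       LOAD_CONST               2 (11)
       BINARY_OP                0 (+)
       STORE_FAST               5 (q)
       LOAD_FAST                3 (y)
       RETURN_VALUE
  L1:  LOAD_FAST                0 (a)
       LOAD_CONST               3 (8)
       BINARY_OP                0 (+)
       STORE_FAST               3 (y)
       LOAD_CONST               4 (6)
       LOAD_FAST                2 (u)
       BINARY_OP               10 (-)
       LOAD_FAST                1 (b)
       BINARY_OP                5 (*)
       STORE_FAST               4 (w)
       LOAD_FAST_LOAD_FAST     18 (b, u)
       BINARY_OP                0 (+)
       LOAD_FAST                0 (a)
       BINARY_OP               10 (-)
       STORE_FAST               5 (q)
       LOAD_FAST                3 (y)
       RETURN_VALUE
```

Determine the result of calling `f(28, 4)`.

36

LOAD_FAST_LOAD_FAST b,a → push 4,28. Stack: [4, 28]
BINARY_OP % → 4 % 28 = 4. Stack: [4]
LOAD_CONST → push 10. Stack: [4, 10]
BINARY_OP // → 4 // 10 = 0. Stack: [0]
STORE_FAST u → u=0. Stack: []
LOAD_FAST_LOAD_FAST a,b → push 28,4. Stack: [28, 4]
COMPARE_OP bool(==) → 28 vs 4 = False. Stack: [False]
POP_JUMP_IF_FALSE → pop False; jump. Stack: []
LOAD_FAST a → push 28. Stack: [28]
LOAD_CONST → push 8. Stack: [28, 8]
BINARY_OP + → 28 + 8 = 36. Stack: [36]
STORE_FAST y → y=36. Stack: []
LOAD_CONST → push 6. Stack: [6]
LOAD_FAST u → push 0. Stack: [6, 0]
BINARY_OP - → 6 - 0 = 6. Stack: [6]
LOAD_FAST b → push 4. Stack: [6, 4]
BINARY_OP * → 6 * 4 = 24. Stack: [24]
STORE_FAST w → w=24. Stack: []
LOAD_FAST_LOAD_FAST b,u → push 4,0. Stack: [4, 0]
BINARY_OP + → 4 + 0 = 4. Stack: [4]
LOAD_FAST a → push 28. Stack: [4, 28]
BINARY_OP - → 4 - 28 = -24. Stack: [-24]
STORE_FAST q → q=-24. Stack: []
LOAD_FAST y → push 36. Stack: [36]
RETURN_VALUE → return 36.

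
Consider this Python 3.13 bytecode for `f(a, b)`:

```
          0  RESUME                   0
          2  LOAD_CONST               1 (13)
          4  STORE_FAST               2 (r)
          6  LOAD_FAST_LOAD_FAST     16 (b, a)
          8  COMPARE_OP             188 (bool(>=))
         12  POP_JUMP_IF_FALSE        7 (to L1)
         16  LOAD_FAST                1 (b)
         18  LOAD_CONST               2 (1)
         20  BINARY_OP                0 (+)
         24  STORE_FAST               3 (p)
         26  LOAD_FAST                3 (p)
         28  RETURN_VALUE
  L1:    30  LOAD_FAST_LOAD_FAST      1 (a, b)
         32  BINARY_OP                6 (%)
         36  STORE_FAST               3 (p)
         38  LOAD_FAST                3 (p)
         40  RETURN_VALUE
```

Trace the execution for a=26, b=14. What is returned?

LOAD_CONST → push 13. Stack: [13]
STORE_FAST r → r=13. Stack: []
LOAD_FAST_LOAD_FAST b,a → push 14,26. Stack: [14, 26]
COMPARE_OP bool(>=) → 14 vs 26 = False. Stack: [False]
POP_JUMP_IF_FALSE → pop False; jump. Stack: []
LOAD_FAST_LOAD_FAST a,b → push 26,14. Stack: [26, 14]
BINARY_OP % → 26 % 14 = 12. Stack: [12]
STORE_FAST p → p=12. Stack: []
LOAD_FAST p → push 12. Stack: [12]
RETURN_VALUE → return 12.

12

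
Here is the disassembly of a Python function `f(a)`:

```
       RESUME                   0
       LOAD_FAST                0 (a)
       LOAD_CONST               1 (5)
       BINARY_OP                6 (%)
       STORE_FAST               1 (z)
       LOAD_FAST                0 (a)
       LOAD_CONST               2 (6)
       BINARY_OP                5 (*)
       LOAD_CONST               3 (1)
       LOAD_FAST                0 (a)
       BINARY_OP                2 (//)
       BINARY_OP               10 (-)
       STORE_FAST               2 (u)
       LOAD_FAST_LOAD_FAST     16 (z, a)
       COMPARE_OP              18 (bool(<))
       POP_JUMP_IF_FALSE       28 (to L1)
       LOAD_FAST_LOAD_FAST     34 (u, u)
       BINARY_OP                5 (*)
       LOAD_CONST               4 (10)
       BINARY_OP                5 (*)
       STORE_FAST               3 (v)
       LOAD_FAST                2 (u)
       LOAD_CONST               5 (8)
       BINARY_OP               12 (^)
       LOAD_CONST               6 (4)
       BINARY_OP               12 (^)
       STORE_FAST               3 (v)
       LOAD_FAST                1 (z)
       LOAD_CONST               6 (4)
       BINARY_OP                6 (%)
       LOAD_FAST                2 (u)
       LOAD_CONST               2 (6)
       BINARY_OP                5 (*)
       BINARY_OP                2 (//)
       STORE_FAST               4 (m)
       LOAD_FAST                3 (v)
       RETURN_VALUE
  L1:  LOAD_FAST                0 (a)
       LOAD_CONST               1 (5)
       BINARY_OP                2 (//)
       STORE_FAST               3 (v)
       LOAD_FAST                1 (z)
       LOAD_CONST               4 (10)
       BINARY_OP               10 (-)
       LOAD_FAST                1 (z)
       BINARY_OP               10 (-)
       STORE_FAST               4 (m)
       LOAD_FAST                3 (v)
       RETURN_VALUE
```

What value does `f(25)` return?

154

LOAD_FAST a → push 25. Stack: [25]
LOAD_CONST → push 5. Stack: [25, 5]
BINARY_OP % → 25 % 5 = 0. Stack: [0]
STORE_FAST z → z=0. Stack: []
LOAD_FAST a → push 25. Stack: [25]
LOAD_CONST → push 6. Stack: [25, 6]
BINARY_OP * → 25 * 6 = 150. Stack: [150]
LOAD_CONST → push 1. Stack: [150, 1]
LOAD_FAST a → push 25. Stack: [150, 1, 25]
BINARY_OP // → 1 // 25 = 0. Stack: [150, 0]
BINARY_OP - → 150 - 0 = 150. Stack: [150]
STORE_FAST u → u=150. Stack: []
LOAD_FAST_LOAD_FAST z,a → push 0,25. Stack: [0, 25]
COMPARE_OP bool(<) → 0 vs 25 = True. Stack: [True]
POP_JUMP_IF_FALSE → pop True; no jump. Stack: []
LOAD_FAST_LOAD_FAST u,u → push 150,150. Stack: [150, 150]
BINARY_OP * → 150 * 150 = 22500. Stack: [22500]
LOAD_CONST → push 10. Stack: [22500, 10]
BINARY_OP * → 22500 * 10 = 225000. Stack: [225000]
STORE_FAST v → v=225000. Stack: []
LOAD_FAST u → push 150. Stack: [150]
LOAD_CONST → push 8. Stack: [150, 8]
BINARY_OP ^ → 150 ^ 8 = 158. Stack: [158]
LOAD_CONST → push 4. Stack: [158, 4]
BINARY_OP ^ → 158 ^ 4 = 154. Stack: [154]
STORE_FAST v → v=154. Stack: []
LOAD_FAST z → push 0. Stack: [0]
LOAD_CONST → push 4. Stack: [0, 4]
BINARY_OP % → 0 % 4 = 0. Stack: [0]
LOAD_FAST u → push 150. Stack: [0, 150]
LOAD_CONST → push 6. Stack: [0, 150, 6]
BINARY_OP * → 150 * 6 = 900. Stack: [0, 900]
BINARY_OP // → 0 // 900 = 0. Stack: [0]
STORE_FAST m → m=0. Stack: []
LOAD_FAST v → push 154. Stack: [154]
RETURN_VALUE → return 154.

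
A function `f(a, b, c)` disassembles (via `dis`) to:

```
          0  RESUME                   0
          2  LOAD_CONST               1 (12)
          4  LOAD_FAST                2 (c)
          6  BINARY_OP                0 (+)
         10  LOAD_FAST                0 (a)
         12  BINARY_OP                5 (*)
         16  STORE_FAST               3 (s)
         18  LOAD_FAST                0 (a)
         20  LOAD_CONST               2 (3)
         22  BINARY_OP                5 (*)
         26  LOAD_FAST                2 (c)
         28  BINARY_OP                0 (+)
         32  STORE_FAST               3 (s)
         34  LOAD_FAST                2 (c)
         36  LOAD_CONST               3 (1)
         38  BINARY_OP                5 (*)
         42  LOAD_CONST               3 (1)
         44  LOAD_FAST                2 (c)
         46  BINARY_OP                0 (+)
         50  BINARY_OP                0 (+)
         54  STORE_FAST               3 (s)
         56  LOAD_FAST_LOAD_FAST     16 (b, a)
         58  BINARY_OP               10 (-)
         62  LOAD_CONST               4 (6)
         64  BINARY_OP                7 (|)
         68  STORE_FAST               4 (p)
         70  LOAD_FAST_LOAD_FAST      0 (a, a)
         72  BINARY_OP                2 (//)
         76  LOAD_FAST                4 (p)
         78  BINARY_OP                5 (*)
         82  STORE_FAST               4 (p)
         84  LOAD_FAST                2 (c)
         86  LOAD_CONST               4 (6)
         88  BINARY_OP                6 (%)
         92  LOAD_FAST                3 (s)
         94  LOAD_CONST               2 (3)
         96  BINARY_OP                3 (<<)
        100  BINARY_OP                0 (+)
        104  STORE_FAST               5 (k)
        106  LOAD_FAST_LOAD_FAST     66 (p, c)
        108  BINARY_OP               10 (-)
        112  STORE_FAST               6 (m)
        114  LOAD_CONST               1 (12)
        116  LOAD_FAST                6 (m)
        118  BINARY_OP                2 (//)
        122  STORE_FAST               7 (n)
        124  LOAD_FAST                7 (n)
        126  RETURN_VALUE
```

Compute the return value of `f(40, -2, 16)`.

LOAD_CONST → push 12. Stack: [12]
LOAD_FAST c → push 16. Stack: [12, 16]
BINARY_OP + → 12 + 16 = 28. Stack: [28]
LOAD_FAST a → push 40. Stack: [28, 40]
BINARY_OP * → 28 * 40 = 1120. Stack: [1120]
STORE_FAST s → s=1120. Stack: []
LOAD_FAST a → push 40. Stack: [40]
LOAD_CONST → push 3. Stack: [40, 3]
BINARY_OP * → 40 * 3 = 120. Stack: [120]
LOAD_FAST c → push 16. Stack: [120, 16]
BINARY_OP + → 120 + 16 = 136. Stack: [136]
STORE_FAST s → s=136. Stack: []
LOAD_FAST c → push 16. Stack: [16]
LOAD_CONST → push 1. Stack: [16, 1]
BINARY_OP * → 16 * 1 = 16. Stack: [16]
LOAD_CONST → push 1. Stack: [16, 1]
LOAD_FAST c → push 16. Stack: [16, 1, 16]
BINARY_OP + → 1 + 16 = 17. Stack: [16, 17]
BINARY_OP + → 16 + 17 = 33. Stack: [33]
STORE_FAST s → s=33. Stack: []
LOAD_FAST_LOAD_FAST b,a → push -2,40. Stack: [-2, 40]
BINARY_OP - → -2 - 40 = -42. Stack: [-42]
LOAD_CONST → push 6. Stack: [-42, 6]
BINARY_OP | → -42 | 6 = -42. Stack: [-42]
STORE_FAST p → p=-42. Stack: []
LOAD_FAST_LOAD_FAST a,a → push 40,40. Stack: [40, 40]
BINARY_OP // → 40 // 40 = 1. Stack: [1]
LOAD_FAST p → push -42. Stack: [1, -42]
BINARY_OP * → 1 * -42 = -42. Stack: [-42]
STORE_FAST p → p=-42. Stack: []
LOAD_FAST c → push 16. Stack: [16]
LOAD_CONST → push 6. Stack: [16, 6]
BINARY_OP % → 16 % 6 = 4. Stack: [4]
LOAD_FAST s → push 33. Stack: [4, 33]
LOAD_CONST → push 3. Stack: [4, 33, 3]
BINARY_OP << → 33 << 3 = 264. Stack: [4, 264]
BINARY_OP + → 4 + 264 = 268. Stack: [268]
STORE_FAST k → k=268. Stack: []
LOAD_FAST_LOAD_FAST p,c → push -42,16. Stack: [-42, 16]
BINARY_OP - → -42 - 16 = -58. Stack: [-58]
STORE_FAST m → m=-58. Stack: []
LOAD_CONST → push 12. Stack: [12]
LOAD_FAST m → push -58. Stack: [12, -58]
BINARY_OP // → 12 // -58 = -1. Stack: [-1]
STORE_FAST n → n=-1. Stack: []
LOAD_FAST n → push -1. Stack: [-1]
RETURN_VALUE → return -1.

-1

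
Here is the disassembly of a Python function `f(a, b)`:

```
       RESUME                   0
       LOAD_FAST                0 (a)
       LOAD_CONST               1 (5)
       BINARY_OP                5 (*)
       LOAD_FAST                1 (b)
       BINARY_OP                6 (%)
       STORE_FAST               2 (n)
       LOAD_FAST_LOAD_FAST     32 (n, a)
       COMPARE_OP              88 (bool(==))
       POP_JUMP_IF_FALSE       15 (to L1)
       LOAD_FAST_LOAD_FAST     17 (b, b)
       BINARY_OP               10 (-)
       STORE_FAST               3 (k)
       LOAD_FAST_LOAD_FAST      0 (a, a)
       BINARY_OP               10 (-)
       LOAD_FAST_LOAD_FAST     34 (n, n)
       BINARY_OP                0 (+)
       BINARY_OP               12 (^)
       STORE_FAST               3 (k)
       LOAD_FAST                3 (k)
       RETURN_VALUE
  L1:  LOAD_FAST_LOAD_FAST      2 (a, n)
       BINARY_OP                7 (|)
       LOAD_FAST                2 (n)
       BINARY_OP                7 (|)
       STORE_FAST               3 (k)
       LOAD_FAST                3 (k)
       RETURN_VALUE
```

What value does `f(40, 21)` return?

LOAD_FAST a → push 40. Stack: [40]
LOAD_CONST → push 5. Stack: [40, 5]
BINARY_OP * → 40 * 5 = 200. Stack: [200]
LOAD_FAST b → push 21. Stack: [200, 21]
BINARY_OP % → 200 % 21 = 11. Stack: [11]
STORE_FAST n → n=11. Stack: []
LOAD_FAST_LOAD_FAST n,a → push 11,40. Stack: [11, 40]
COMPARE_OP bool(==) → 11 vs 40 = False. Stack: [False]
POP_JUMP_IF_FALSE → pop False; jump. Stack: []
LOAD_FAST_LOAD_FAST a,n → push 40,11. Stack: [40, 11]
BINARY_OP | → 40 | 11 = 43. Stack: [43]
LOAD_FAST n → push 11. Stack: [43, 11]
BINARY_OP | → 43 | 11 = 43. Stack: [43]
STORE_FAST k → k=43. Stack: []
LOAD_FAST k → push 43. Stack: [43]
RETURN_VALUE → return 43.

43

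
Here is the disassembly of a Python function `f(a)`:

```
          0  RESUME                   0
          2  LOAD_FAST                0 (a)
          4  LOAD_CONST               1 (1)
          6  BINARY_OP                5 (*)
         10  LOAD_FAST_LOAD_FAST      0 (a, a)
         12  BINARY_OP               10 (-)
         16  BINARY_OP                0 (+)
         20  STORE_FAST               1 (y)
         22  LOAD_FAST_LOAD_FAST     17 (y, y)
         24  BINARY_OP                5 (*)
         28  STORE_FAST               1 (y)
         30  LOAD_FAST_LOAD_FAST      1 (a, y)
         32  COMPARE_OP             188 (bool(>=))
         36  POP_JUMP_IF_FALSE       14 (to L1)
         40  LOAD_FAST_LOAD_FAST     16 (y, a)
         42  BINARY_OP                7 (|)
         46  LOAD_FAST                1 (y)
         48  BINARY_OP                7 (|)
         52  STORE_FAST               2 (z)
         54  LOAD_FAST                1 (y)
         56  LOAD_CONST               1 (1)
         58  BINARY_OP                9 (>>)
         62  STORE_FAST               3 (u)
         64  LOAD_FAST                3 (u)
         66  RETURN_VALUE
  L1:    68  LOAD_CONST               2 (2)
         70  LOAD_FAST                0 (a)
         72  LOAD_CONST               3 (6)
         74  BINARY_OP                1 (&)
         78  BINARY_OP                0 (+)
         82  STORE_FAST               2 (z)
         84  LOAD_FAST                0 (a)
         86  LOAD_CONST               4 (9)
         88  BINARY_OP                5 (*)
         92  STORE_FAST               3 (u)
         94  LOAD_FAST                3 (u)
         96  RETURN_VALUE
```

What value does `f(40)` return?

LOAD_FAST a → push 40. Stack: [40]
LOAD_CONST → push 1. Stack: [40, 1]
BINARY_OP * → 40 * 1 = 40. Stack: [40]
LOAD_FAST_LOAD_FAST a,a → push 40,40. Stack: [40, 40, 40]
BINARY_OP - → 40 - 40 = 0. Stack: [40, 0]
BINARY_OP + → 40 + 0 = 40. Stack: [40]
STORE_FAST y → y=40. Stack: []
LOAD_FAST_LOAD_FAST y,y → push 40,40. Stack: [40, 40]
BINARY_OP * → 40 * 40 = 1600. Stack: [1600]
STORE_FAST y → y=1600. Stack: []
LOAD_FAST_LOAD_FAST a,y → push 40,1600. Stack: [40, 1600]
COMPARE_OP bool(>=) → 40 vs 1600 = False. Stack: [False]
POP_JUMP_IF_FALSE → pop False; jump. Stack: []
LOAD_CONST → push 2. Stack: [2]
LOAD_FAST a → push 40. Stack: [2, 40]
LOAD_CONST → push 6. Stack: [2, 40, 6]
BINARY_OP & → 40 & 6 = 0. Stack: [2, 0]
BINARY_OP + → 2 + 0 = 2. Stack: [2]
STORE_FAST z → z=2. Stack: []
LOAD_FAST a → push 40. Stack: [40]
LOAD_CONST → push 9. Stack: [40, 9]
BINARY_OP * → 40 * 9 = 360. Stack: [360]
STORE_FAST u → u=360. Stack: []
LOAD_FAST u → push 360. Stack: [360]
RETURN_VALUE → return 360.

360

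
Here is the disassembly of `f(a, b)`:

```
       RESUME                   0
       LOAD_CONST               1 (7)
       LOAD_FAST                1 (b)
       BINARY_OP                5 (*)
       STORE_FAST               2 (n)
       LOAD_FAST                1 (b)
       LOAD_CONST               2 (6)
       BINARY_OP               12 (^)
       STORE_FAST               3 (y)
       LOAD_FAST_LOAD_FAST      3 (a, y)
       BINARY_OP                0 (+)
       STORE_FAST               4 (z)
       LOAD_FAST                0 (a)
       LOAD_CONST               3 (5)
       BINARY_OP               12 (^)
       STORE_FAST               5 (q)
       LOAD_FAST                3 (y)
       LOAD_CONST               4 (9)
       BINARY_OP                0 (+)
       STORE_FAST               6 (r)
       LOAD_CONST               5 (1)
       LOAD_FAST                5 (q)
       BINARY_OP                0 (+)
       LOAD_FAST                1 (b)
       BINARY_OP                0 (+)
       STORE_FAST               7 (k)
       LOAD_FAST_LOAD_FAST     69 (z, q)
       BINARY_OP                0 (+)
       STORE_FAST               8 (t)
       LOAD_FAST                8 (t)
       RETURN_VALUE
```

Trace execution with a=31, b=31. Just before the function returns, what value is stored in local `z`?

56

LOAD_CONST → push 7. Stack: [7]
LOAD_FAST b → push 31. Stack: [7, 31]
BINARY_OP * → 7 * 31 = 217. Stack: [217]
STORE_FAST n → n=217. Stack: []
LOAD_FAST b → push 31. Stack: [31]
LOAD_CONST → push 6. Stack: [31, 6]
BINARY_OP ^ → 31 ^ 6 = 25. Stack: [25]
STORE_FAST y → y=25. Stack: []
LOAD_FAST_LOAD_FAST a,y → push 31,25. Stack: [31, 25]
BINARY_OP + → 31 + 25 = 56. Stack: [56]
STORE_FAST z → z=56. Stack: []
LOAD_FAST a → push 31. Stack: [31]
LOAD_CONST → push 5. Stack: [31, 5]
BINARY_OP ^ → 31 ^ 5 = 26. Stack: [26]
STORE_FAST q → q=26. Stack: []
LOAD_FAST y → push 25. Stack: [25]
LOAD_CONST → push 9. Stack: [25, 9]
BINARY_OP + → 25 + 9 = 34. Stack: [34]
STORE_FAST r → r=34. Stack: []
LOAD_CONST → push 1. Stack: [1]
LOAD_FAST q → push 26. Stack: [1, 26]
BINARY_OP + → 1 + 26 = 27. Stack: [27]
LOAD_FAST b → push 31. Stack: [27, 31]
BINARY_OP + → 27 + 31 = 58. Stack: [58]
STORE_FAST k → k=58. Stack: []
LOAD_FAST_LOAD_FAST z,q → push 56,26. Stack: [56, 26]
BINARY_OP + → 56 + 26 = 82. Stack: [82]
STORE_FAST t → t=82. Stack: []
LOAD_FAST t → push 82. Stack: [82]
RETURN_VALUE → return 82.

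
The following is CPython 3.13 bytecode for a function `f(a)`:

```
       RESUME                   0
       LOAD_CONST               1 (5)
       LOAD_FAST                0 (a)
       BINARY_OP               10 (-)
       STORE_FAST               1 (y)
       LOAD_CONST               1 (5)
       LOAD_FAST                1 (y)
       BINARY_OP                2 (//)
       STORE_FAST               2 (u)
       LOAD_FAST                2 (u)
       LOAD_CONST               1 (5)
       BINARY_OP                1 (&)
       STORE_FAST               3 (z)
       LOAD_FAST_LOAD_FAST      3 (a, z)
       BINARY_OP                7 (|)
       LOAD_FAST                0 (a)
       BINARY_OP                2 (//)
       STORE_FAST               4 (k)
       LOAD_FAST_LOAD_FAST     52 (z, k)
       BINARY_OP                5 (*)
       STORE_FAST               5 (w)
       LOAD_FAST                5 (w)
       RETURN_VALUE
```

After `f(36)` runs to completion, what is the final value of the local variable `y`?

-31

LOAD_CONST → push 5. Stack: [5]
LOAD_FAST a → push 36. Stack: [5, 36]
BINARY_OP - → 5 - 36 = -31. Stack: [-31]
STORE_FAST y → y=-31. Stack: []
LOAD_CONST → push 5. Stack: [5]
LOAD_FAST y → push -31. Stack: [5, -31]
BINARY_OP // → 5 // -31 = -1. Stack: [-1]
STORE_FAST u → u=-1. Stack: []
LOAD_FAST u → push -1. Stack: [-1]
LOAD_CONST → push 5. Stack: [-1, 5]
BINARY_OP & → -1 & 5 = 5. Stack: [5]
STORE_FAST z → z=5. Stack: []
LOAD_FAST_LOAD_FAST a,z → push 36,5. Stack: [36, 5]
BINARY_OP | → 36 | 5 = 37. Stack: [37]
LOAD_FAST a → push 36. Stack: [37, 36]
BINARY_OP // → 37 // 36 = 1. Stack: [1]
STORE_FAST k → k=1. Stack: []
LOAD_FAST_LOAD_FAST z,k → push 5,1. Stack: [5, 1]
BINARY_OP * → 5 * 1 = 5. Stack: [5]
STORE_FAST w → w=5. Stack: []
LOAD_FAST w → push 5. Stack: [5]
RETURN_VALUE → return 5.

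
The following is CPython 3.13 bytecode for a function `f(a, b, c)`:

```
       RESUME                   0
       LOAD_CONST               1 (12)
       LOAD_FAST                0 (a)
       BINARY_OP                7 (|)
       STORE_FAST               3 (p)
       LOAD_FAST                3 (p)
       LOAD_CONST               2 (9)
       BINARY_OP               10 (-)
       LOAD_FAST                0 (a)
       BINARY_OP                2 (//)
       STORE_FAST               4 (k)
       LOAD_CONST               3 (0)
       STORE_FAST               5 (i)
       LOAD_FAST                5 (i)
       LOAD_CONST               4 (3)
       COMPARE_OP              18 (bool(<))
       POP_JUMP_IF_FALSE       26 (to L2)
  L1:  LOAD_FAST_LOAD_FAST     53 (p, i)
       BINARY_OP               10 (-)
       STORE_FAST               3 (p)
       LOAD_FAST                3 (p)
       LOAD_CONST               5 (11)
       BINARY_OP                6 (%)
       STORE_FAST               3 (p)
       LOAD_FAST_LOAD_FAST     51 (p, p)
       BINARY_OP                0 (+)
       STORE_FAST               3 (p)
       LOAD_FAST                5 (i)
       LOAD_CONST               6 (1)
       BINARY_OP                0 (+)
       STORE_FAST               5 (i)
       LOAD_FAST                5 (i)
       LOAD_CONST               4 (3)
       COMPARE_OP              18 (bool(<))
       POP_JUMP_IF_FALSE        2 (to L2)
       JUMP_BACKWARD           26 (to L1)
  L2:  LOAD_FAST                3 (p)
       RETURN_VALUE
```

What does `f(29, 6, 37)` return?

4

LOAD_CONST → push 12
LOAD_FAST a → push 29
BINARY_OP | → 12 | 29 = 29
STORE_FAST p → p=29
LOAD_FAST p → push 29
LOAD_CONST → push 9
BINARY_OP - → 29 - 9 = 20
LOAD_FAST a → push 29
BINARY_OP // → 20 // 29 = 0
STORE_FAST k → k=0
LOAD_CONST → push 0
STORE_FAST i → i=0
LOAD_FAST i → push 0
LOAD_CONST → push 3
COMPARE_OP bool(<) → 0 vs 3 = True
POP_JUMP_IF_FALSE → pop True; no jump
LOAD_FAST_LOAD_FAST p,i → push 29,0
BINARY_OP - → 29 - 0 = 29
STORE_FAST p → p=29
LOAD_FAST p → push 29
LOAD_CONST → push 11
BINARY_OP % → 29 % 11 = 7
STORE_FAST p → p=7
LOAD_FAST_LOAD_FAST p,p → push 7,7
BINARY_OP + → 7 + 7 = 14
STORE_FAST p → p=14
LOAD_FAST i → push 0
LOAD_CONST → push 1
BINARY_OP + → 0 + 1 = 1
STORE_FAST i → i=1
LOAD_FAST i → push 1
LOAD_CONST → push 3
COMPARE_OP bool(<) → 1 vs 3 = True
POP_JUMP_IF_FALSE → pop True; no jump
LOAD_FAST_LOAD_FAST p,i → push 14,1
BINARY_OP - → 14 - 1 = 13
STORE_FAST p → p=13
LOAD_FAST p → push 13
LOAD_CONST → push 11
BINARY_OP % → 13 % 11 = 2
STORE_FAST p → p=2
LOAD_FAST_LOAD_FAST p,p → push 2,2
BINARY_OP + → 2 + 2 = 4
STORE_FAST p → p=4
LOAD_FAST i → push 1
LOAD_CONST → push 1
BINARY_OP + → 1 + 1 = 2
STORE_FAST i → i=2
LOAD_FAST i → push 2
LOAD_CONST → push 3
COMPARE_OP bool(<) → 2 vs 3 = True
POP_JUMP_IF_FALSE → pop True; no jump
LOAD_FAST_LOAD_FAST p,i → push 4,2
BINARY_OP - → 4 - 2 = 2
STORE_FAST p → p=2
LOAD_FAST p → push 2
LOAD_CONST → push 11
BINARY_OP % → 2 % 11 = 2
STORE_FAST p → p=2
LOAD_FAST_LOAD_FAST p,p → push 2,2
BINARY_OP + → 2 + 2 = 4
STORE_FAST p → p=4
LOAD_FAST i → push 2
LOAD_CONST → push 1
BINARY_OP + → 2 + 1 = 3
STORE_FAST i → i=3
LOAD_FAST i → push 3
LOAD_CONST → push 3
COMPARE_OP bool(<) → 3 vs 3 = False
POP_JUMP_IF_FALSE → pop False; jump
LOAD_FAST p → push 4
RETURN_VALUE → return 4.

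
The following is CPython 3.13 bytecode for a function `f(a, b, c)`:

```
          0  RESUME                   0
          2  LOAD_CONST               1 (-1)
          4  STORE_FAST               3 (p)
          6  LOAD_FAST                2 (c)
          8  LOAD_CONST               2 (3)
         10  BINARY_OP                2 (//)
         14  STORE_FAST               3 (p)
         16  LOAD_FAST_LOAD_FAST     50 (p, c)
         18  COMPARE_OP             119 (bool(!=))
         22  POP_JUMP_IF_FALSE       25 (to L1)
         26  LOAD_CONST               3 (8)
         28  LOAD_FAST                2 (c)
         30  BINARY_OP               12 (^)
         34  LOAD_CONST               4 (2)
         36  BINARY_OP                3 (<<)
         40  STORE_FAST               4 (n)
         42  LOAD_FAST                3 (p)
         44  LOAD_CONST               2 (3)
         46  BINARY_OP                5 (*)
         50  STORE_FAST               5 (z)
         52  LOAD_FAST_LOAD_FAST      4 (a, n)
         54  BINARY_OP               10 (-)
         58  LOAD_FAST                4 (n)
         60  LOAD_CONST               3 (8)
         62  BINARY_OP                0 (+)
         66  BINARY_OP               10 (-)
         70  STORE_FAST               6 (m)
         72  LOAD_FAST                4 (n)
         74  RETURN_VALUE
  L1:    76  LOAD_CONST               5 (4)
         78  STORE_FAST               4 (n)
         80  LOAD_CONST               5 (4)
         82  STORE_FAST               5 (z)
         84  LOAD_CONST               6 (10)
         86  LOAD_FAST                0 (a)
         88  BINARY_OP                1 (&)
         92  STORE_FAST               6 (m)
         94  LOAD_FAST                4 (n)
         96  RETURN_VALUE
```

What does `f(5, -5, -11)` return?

-12

LOAD_CONST → push -1. Stack: [-1]
STORE_FAST p → p=-1. Stack: []
LOAD_FAST c → push -11. Stack: [-11]
LOAD_CONST → push 3. Stack: [-11, 3]
BINARY_OP // → -11 // 3 = -4. Stack: [-4]
STORE_FAST p → p=-4. Stack: []
LOAD_FAST_LOAD_FAST p,c → push -4,-11. Stack: [-4, -11]
COMPARE_OP bool(!=) → -4 vs -11 = True. Stack: [True]
POP_JUMP_IF_FALSE → pop True; no jump. Stack: []
LOAD_CONST → push 8. Stack: [8]
LOAD_FAST c → push -11. Stack: [8, -11]
BINARY_OP ^ → 8 ^ -11 = -3. Stack: [-3]
LOAD_CONST → push 2. Stack: [-3, 2]
BINARY_OP << → -3 << 2 = -12. Stack: [-12]
STORE_FAST n → n=-12. Stack: []
LOAD_FAST p → push -4. Stack: [-4]
LOAD_CONST → push 3. Stack: [-4, 3]
BINARY_OP * → -4 * 3 = -12. Stack: [-12]
STORE_FAST z → z=-12. Stack: []
LOAD_FAST_LOAD_FAST a,n → push 5,-12. Stack: [5, -12]
BINARY_OP - → 5 - -12 = 17. Stack: [17]
LOAD_FAST n → push -12. Stack: [17, -12]
LOAD_CONST → push 8. Stack: [17, -12, 8]
BINARY_OP + → -12 + 8 = -4. Stack: [17, -4]
BINARY_OP - → 17 - -4 = 21. Stack: [21]
STORE_FAST m → m=21. Stack: []
LOAD_FAST n → push -12. Stack: [-12]
RETURN_VALUE → return -12.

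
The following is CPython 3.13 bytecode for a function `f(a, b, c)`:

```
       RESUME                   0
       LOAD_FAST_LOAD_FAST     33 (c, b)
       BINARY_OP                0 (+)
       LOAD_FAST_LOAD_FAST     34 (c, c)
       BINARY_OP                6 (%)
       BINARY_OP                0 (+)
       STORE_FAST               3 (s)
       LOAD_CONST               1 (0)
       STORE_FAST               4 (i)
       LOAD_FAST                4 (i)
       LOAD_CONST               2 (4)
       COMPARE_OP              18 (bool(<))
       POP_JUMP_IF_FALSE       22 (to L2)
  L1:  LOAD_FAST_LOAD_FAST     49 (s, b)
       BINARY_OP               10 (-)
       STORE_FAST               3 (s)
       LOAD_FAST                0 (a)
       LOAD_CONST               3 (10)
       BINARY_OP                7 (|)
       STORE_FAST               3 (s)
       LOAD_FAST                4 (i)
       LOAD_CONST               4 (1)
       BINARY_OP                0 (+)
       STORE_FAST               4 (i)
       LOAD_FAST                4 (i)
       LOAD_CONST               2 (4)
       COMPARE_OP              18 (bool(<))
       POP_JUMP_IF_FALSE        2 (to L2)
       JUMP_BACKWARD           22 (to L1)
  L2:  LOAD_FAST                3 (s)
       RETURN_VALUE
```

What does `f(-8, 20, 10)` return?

LOAD_FAST_LOAD_FAST c,b → push 10,20
BINARY_OP + → 10 + 20 = 30
LOAD_FAST_LOAD_FAST c,c → push 10,10
BINARY_OP % → 10 % 10 = 0
BINARY_OP + → 30 + 0 = 30
STORE_FAST s → s=30
LOAD_CONST → push 0
STORE_FAST i → i=0
LOAD_FAST i → push 0
LOAD_CONST → push 4
COMPARE_OP bool(<) → 0 vs 4 = True
POP_JUMP_IF_FALSE → pop True; no jump
LOAD_FAST_LOAD_FAST s,b → push 30,20
BINARY_OP - → 30 - 20 = 10
STORE_FAST s → s=10
LOAD_FAST a → push -8
LOAD_CONST → push 10
BINARY_OP | → -8 | 10 = -6
STORE_FAST s → s=-6
LOAD_FAST i → push 0
LOAD_CONST → push 1
BINARY_OP + → 0 + 1 = 1
STORE_FAST i → i=1
LOAD_FAST i → push 1
LOAD_CONST → push 4
COMPARE_OP bool(<) → 1 vs 4 = True
POP_JUMP_IF_FALSE → pop True; no jump
LOAD_FAST_LOAD_FAST s,b → push -6,20
BINARY_OP - → -6 - 20 = -26
STORE_FAST s → s=-26
LOAD_FAST a → push -8
LOAD_CONST → push 10
BINARY_OP | → -8 | 10 = -6
STORE_FAST s → s=-6
LOAD_FAST i → push 1
LOAD_CONST → push 1
BINARY_OP + → 1 + 1 = 2
STORE_FAST i → i=2
LOAD_FAST i → push 2
LOAD_CONST → push 4
COMPARE_OP bool(<) → 2 vs 4 = True
POP_JUMP_IF_FALSE → pop True; no jump
LOAD_FAST_LOAD_FAST s,b → push -6,20
BINARY_OP - → -6 - 20 = -26
STORE_FAST s → s=-26
LOAD_FAST a → push -8
LOAD_CONST → push 10
BINARY_OP | → -8 | 10 = -6
STORE_FAST s → s=-6
LOAD_FAST i → push 2
LOAD_CONST → push 1
BINARY_OP + → 2 + 1 = 3
STORE_FAST i → i=3
LOAD_FAST i → push 3
LOAD_CONST → push 4
COMPARE_OP bool(<) → 3 vs 4 = True
POP_JUMP_IF_FALSE → pop True; no jump
LOAD_FAST_LOAD_FAST s,b → push -6,20
BINARY_OP - → -6 - 20 = -26
STORE_FAST s → s=-26
LOAD_FAST a → push -8
LOAD_CONST → push 10
BINARY_OP | → -8 | 10 = -6
STORE_FAST s → s=-6
LOAD_FAST i → push 3
LOAD_CONST → push 1
BINARY_OP + → 3 + 1 = 4
STORE_FAST i → i=4
LOAD_FAST i → push 4
LOAD_CONST → push 4
COMPARE_OP bool(<) → 4 vs 4 = False
POP_JUMP_IF_FALSE → pop False; jump
LOAD_FAST s → push -6
RETURN_VALUE → return -6.

-6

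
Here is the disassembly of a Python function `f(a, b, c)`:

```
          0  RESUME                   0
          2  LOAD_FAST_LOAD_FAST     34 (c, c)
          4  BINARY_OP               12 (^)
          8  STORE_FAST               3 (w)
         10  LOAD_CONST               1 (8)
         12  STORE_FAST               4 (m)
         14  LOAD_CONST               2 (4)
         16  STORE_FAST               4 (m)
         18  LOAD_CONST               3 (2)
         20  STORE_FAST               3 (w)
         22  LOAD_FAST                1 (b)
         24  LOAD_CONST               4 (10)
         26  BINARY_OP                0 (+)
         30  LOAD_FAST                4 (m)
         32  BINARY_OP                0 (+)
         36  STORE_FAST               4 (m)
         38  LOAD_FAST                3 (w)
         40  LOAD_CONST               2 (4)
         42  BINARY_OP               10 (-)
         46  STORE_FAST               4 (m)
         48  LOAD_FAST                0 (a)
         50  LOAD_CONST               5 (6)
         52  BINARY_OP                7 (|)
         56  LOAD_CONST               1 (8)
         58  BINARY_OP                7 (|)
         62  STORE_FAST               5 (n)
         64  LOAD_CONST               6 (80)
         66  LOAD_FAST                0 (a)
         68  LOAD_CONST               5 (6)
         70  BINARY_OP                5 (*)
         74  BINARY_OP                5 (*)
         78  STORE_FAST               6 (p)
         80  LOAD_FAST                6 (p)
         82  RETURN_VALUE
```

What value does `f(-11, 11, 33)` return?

LOAD_FAST_LOAD_FAST c,c → push 33,33. Stack: [33, 33]
BINARY_OP ^ → 33 ^ 33 = 0. Stack: [0]
STORE_FAST w → w=0. Stack: []
LOAD_CONST → push 8. Stack: [8]
STORE_FAST m → m=8. Stack: []
LOAD_CONST → push 4. Stack: [4]
STORE_FAST m → m=4. Stack: []
LOAD_CONST → push 2. Stack: [2]
STORE_FAST w → w=2. Stack: []
LOAD_FAST b → push 11. Stack: [11]
LOAD_CONST → push 10. Stack: [11, 10]
BINARY_OP + → 11 + 10 = 21. Stack: [21]
LOAD_FAST m → push 4. Stack: [21, 4]
BINARY_OP + → 21 + 4 = 25. Stack: [25]
STORE_FAST m → m=25. Stack: []
LOAD_FAST w → push 2. Stack: [2]
LOAD_CONST → push 4. Stack: [2, 4]
BINARY_OP - → 2 - 4 = -2. Stack: [-2]
STORE_FAST m → m=-2. Stack: []
LOAD_FAST a → push -11. Stack: [-11]
LOAD_CONST → push 6. Stack: [-11, 6]
BINARY_OP | → -11 | 6 = -9. Stack: [-9]
LOAD_CONST → push 8. Stack: [-9, 8]
BINARY_OP | → -9 | 8 = -1. Stack: [-1]
STORE_FAST n → n=-1. Stack: []
LOAD_CONST → push 80. Stack: [80]
LOAD_FAST a → push -11. Stack: [80, -11]
LOAD_CONST → push 6. Stack: [80, -11, 6]
BINARY_OP * → -11 * 6 = -66. Stack: [80, -66]
BINARY_OP * → 80 * -66 = -5280. Stack: [-5280]
STORE_FAST p → p=-5280. Stack: []
LOAD_FAST p → push -5280. Stack: [-5280]
RETURN_VALUE → return -5280.

-5280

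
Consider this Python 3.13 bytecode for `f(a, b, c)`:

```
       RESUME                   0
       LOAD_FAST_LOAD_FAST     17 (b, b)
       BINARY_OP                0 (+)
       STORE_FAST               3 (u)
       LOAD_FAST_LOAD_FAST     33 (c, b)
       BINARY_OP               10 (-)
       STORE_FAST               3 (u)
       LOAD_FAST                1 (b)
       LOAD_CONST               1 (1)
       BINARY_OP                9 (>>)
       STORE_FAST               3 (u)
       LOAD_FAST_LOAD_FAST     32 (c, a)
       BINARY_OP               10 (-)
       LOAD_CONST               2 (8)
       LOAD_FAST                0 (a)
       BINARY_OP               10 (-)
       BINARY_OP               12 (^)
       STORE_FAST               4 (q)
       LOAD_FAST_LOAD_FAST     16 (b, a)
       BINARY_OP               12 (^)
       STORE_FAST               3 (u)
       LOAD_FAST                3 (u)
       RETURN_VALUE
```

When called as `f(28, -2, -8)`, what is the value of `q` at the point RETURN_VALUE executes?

LOAD_FAST_LOAD_FAST b,b → push -2,-2. Stack: [-2, -2]
BINARY_OP + → -2 + -2 = -4. Stack: [-4]
STORE_FAST u → u=-4. Stack: []
LOAD_FAST_LOAD_FAST c,b → push -8,-2. Stack: [-8, -2]
BINARY_OP - → -8 - -2 = -6. Stack: [-6]
STORE_FAST u → u=-6. Stack: []
LOAD_FAST b → push -2. Stack: [-2]
LOAD_CONST → push 1. Stack: [-2, 1]
BINARY_OP >> → -2 >> 1 = -1. Stack: [-1]
STORE_FAST u → u=-1. Stack: []
LOAD_FAST_LOAD_FAST c,a → push -8,28. Stack: [-8, 28]
BINARY_OP - → -8 - 28 = -36. Stack: [-36]
LOAD_CONST → push 8. Stack: [-36, 8]
LOAD_FAST a → push 28. Stack: [-36, 8, 28]
BINARY_OP - → 8 - 28 = -20. Stack: [-36, -20]
BINARY_OP ^ → -36 ^ -20 = 48. Stack: [48]
STORE_FAST q → q=48. Stack: []
LOAD_FAST_LOAD_FAST b,a → push -2,28. Stack: [-2, 28]
BINARY_OP ^ → -2 ^ 28 = -30. Stack: [-30]
STORE_FAST u → u=-30. Stack: []
LOAD_FAST u → push -30. Stack: [-30]
RETURN_VALUE → return -30.

48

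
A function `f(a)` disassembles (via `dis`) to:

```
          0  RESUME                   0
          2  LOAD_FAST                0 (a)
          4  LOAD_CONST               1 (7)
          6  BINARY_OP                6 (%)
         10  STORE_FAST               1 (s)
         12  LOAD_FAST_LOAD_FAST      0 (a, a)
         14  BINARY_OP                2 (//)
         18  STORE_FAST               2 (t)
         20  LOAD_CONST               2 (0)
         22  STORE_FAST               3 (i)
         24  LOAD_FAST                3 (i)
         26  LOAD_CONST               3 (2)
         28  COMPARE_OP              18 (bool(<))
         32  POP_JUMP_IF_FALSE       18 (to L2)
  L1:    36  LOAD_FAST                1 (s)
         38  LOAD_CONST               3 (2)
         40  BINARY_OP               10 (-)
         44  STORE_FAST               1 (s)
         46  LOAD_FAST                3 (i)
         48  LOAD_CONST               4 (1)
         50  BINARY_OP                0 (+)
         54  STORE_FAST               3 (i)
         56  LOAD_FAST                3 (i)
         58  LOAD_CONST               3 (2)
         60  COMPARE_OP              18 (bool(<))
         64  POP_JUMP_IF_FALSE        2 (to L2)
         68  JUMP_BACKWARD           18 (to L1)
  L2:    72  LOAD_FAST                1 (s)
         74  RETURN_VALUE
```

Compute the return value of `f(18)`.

LOAD_FAST a → push 18. Stack: [18]
LOAD_CONST → push 7. Stack: [18, 7]
BINARY_OP % → 18 % 7 = 4. Stack: [4]
STORE_FAST s → s=4. Stack: []
LOAD_FAST_LOAD_FAST a,a → push 18,18. Stack: [18, 18]
BINARY_OP // → 18 // 18 = 1. Stack: [1]
STORE_FAST t → t=1. Stack: []
LOAD_CONST → push 0. Stack: [0]
STORE_FAST i → i=0. Stack: []
LOAD_FAST i → push 0. Stack: [0]
LOAD_CONST → push 2. Stack: [0, 2]
COMPARE_OP bool(<) → 0 vs 2 = True. Stack: [True]
POP_JUMP_IF_FALSE → pop True; no jump. Stack: []
LOAD_FAST s → push 4. Stack: [4]
LOAD_CONST → push 2. Stack: [4, 2]
BINARY_OP - → 4 - 2 = 2. Stack: [2]
STORE_FAST s → s=2. Stack: []
LOAD_FAST i → push 0. Stack: [0]
LOAD_CONST → push 1. Stack: [0, 1]
BINARY_OP + → 0 + 1 = 1. Stack: [1]
STORE_FAST i → i=1. Stack: []
LOAD_FAST i → push 1. Stack: [1]
LOAD_CONST → push 2. Stack: [1, 2]
COMPARE_OP bool(<) → 1 vs 2 = True. Stack: [True]
POP_JUMP_IF_FALSE → pop True; no jump. Stack: []
LOAD_FAST s → push 2. Stack: [2]
LOAD_CONST → push 2. Stack: [2, 2]
BINARY_OP - → 2 - 2 = 0. Stack: [0]
STORE_FAST s → s=0. Stack: []
LOAD_FAST i → push 1. Stack: [1]
LOAD_CONST → push 1. Stack: [1, 1]
BINARY_OP + → 1 + 1 = 2. Stack: [2]
STORE_FAST i → i=2. Stack: []
LOAD_FAST i → push 2. Stack: [2]
LOAD_CONST → push 2. Stack: [2, 2]
COMPARE_OP bool(<) → 2 vs 2 = False. Stack: [False]
POP_JUMP_IF_FALSE → pop False; jump. Stack: []
LOAD_FAST s → push 0. Stack: [0]
RETURN_VALUE → return 0.

0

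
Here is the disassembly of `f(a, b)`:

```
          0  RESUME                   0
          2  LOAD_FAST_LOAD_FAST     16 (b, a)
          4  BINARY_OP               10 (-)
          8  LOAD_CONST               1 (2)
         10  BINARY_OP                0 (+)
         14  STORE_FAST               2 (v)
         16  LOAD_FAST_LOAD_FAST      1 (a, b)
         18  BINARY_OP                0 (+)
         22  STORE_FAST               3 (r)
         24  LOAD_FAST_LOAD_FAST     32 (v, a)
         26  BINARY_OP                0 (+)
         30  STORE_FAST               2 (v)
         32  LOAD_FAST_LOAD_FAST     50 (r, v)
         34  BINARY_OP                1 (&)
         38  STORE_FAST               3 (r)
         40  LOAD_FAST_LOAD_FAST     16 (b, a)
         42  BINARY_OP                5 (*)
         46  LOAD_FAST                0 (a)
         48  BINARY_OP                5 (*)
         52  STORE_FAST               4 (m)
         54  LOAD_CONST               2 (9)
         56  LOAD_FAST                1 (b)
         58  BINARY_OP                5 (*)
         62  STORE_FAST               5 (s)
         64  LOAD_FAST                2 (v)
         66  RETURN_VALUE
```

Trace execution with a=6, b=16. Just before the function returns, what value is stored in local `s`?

144

LOAD_FAST_LOAD_FAST b,a → push 16,6. Stack: [16, 6]
BINARY_OP - → 16 - 6 = 10. Stack: [10]
LOAD_CONST → push 2. Stack: [10, 2]
BINARY_OP + → 10 + 2 = 12. Stack: [12]
STORE_FAST v → v=12. Stack: []
LOAD_FAST_LOAD_FAST a,b → push 6,16. Stack: [6, 16]
BINARY_OP + → 6 + 16 = 22. Stack: [22]
STORE_FAST r → r=22. Stack: []
LOAD_FAST_LOAD_FAST v,a → push 12,6. Stack: [12, 6]
BINARY_OP + → 12 + 6 = 18. Stack: [18]
STORE_FAST v → v=18. Stack: []
LOAD_FAST_LOAD_FAST r,v → push 22,18. Stack: [22, 18]
BINARY_OP & → 22 & 18 = 18. Stack: [18]
STORE_FAST r → r=18. Stack: []
LOAD_FAST_LOAD_FAST b,a → push 16,6. Stack: [16, 6]
BINARY_OP * → 16 * 6 = 96. Stack: [96]
LOAD_FAST a → push 6. Stack: [96, 6]
BINARY_OP * → 96 * 6 = 576. Stack: [576]
STORE_FAST m → m=576. Stack: []
LOAD_CONST → push 9. Stack: [9]
LOAD_FAST b → push 16. Stack: [9, 16]
BINARY_OP * → 9 * 16 = 144. Stack: [144]
STORE_FAST s → s=144. Stack: []
LOAD_FAST v → push 18. Stack: [18]
RETURN_VALUE → return 18.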